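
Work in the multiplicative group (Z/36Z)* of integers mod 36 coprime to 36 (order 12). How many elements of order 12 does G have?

No element of G has order 12 (even though 12 | 12).

0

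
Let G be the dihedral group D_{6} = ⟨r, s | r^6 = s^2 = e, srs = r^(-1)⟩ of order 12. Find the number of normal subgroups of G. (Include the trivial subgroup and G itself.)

7

G has 16 subgroups. Checking conjugation-invariance by order — order 1: 1/1 normal; order 2: 1/7 normal; order 3: 1/1 normal; order 4: 0/3 normal; order 6: 3/3 normal; order 12: 1/1 normal.
Total normal subgroups: 7.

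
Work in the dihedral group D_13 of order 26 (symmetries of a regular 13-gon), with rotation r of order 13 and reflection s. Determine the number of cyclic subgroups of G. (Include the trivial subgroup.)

Each element a generates a cyclic subgroup ⟨a⟩; distinct elements may generate the same one (a cyclic group of order d has φ(d) generators).
Cyclic subgroups by order — order 1: 1; order 2: 13; order 13: 1.
Total: 15.

15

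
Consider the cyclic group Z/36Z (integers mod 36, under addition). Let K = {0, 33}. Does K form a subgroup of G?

No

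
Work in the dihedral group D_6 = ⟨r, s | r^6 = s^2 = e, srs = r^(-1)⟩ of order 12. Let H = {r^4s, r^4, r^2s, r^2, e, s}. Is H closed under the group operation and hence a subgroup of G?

|H| = 6 divides |G| = 12, consistent with Lagrange.
H contains the identity, every element's inverse is in H, and H is closed under ·: it is a subgroup.

Yes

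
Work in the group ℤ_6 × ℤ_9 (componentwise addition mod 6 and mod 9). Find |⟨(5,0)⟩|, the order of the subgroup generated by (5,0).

6

The order of (5,0) in Z_6 × Z_9 is lcm(ord(5) in Z_6, ord(0) in Z_9).
ord(5) = 6 and ord(0) = 1, so |⟨(5,0)⟩| = lcm(6, 1) = 6.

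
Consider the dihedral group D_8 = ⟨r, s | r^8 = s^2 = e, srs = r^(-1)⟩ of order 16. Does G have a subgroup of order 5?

5 does not divide |G| = 16, so by Lagrange no subgroup of order 5 exists.

No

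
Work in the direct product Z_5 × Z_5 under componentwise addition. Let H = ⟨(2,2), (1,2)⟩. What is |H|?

|⟨(2,2)⟩| = 5 and |⟨(1,2)⟩| = 5, so |H| is a multiple of lcm(5, 5) = 5 and divides |G| = 25.
Closing {(2,2), (1,2)} under the group operation gives all of G, so |H| = 25.

25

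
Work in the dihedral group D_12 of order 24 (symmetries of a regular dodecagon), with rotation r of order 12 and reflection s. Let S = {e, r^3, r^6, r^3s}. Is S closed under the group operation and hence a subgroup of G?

r^3 ∈ S but its inverse r^9 ∉ S, so S is not a subgroup.

No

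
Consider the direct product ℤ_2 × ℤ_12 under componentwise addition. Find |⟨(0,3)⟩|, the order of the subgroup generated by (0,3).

4

The order of (0,3) in Z_2 × Z_12 is lcm(ord(0) in Z_2, ord(3) in Z_12).
ord(0) = 1 and ord(3) = 4, so |⟨(0,3)⟩| = lcm(1, 4) = 4.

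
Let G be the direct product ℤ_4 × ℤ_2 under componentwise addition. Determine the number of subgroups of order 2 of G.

3

|G| = 8 and 2 | 8, so subgroups of order 2 are possible by Lagrange.
The subgroups of order 2 are: {(0,0), (0,1)}; {(0,0), (2,0)}; {(0,0), (2,1)}.
So G has 3 subgroups of order 2.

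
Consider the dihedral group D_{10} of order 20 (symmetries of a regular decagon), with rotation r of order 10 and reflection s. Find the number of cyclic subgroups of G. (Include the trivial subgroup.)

A cyclic subgroup of order d is generated by each of its φ(d) elements of order d, so the cyclic subgroups of order d number (#elements of order d)/φ(d).
Cyclic subgroups by order — order 1: 1; order 2: 11; order 5: 1; order 10: 1.
Total: 14.

14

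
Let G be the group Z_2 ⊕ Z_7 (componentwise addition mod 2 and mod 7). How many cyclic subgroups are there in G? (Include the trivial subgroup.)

4

Group the elements of G by the cyclic subgroup they generate; each cyclic subgroup of order d accounts for φ(d) elements.
Cyclic subgroups by order — order 1: 1; order 2: 1; order 7: 1; order 14: 1.
Total: 4.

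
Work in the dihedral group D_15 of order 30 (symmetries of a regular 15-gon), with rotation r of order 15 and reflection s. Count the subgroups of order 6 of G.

|G| = 30 and 6 | 30, so subgroups of order 6 are possible by Lagrange.
The subgroups of order 6 are: {e, r^5, r^10, s, r^5s, r^10s}; {e, r^5, r^10, rs, r^6s, r^11s}; {e, r^5, r^10, r^2s, r^7s, r^12s}; {e, r^5, r^10, r^3s, r^8s, r^13s}; … (5 in all).
So G has 5 subgroups of order 6.

5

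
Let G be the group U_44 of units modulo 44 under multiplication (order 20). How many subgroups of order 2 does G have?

3

|G| = 20 and 2 | 20, so subgroups of order 2 are possible by Lagrange.
The subgroups of order 2 are: {1, 21}; {1, 23}; {1, 43}.
So G has 3 subgroups of order 2.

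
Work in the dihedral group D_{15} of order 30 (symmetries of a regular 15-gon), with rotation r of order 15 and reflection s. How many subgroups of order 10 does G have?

3

|G| = 30 and 10 | 30, so subgroups of order 10 are possible by Lagrange.
The subgroups of order 10 are: {e, r^3, r^6, r^9, r^12, rs, r^4s, r^7s, r^10s, r^13s}; {e, r^3, r^6, r^9, r^12, r^2s, r^5s, r^8s, r^11s, r^14s}; {e, r^3, r^6, r^9, r^12, s, r^3s, r^6s, r^9s, r^12s}.
So G has 3 subgroups of order 10.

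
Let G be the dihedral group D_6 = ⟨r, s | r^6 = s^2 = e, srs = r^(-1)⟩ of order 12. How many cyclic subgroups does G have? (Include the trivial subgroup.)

A cyclic subgroup of order d is generated by each of its φ(d) elements of order d, so the cyclic subgroups of order d number (#elements of order d)/φ(d).
Cyclic subgroups by order — order 1: 1; order 2: 7; order 3: 1; order 6: 1.
Total: 10.

10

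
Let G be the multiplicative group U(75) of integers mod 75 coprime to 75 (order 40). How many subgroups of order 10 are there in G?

|G| = 40 and 10 | 40, so subgroups of order 10 are possible by Lagrange.
The subgroups of order 10 are: {1, 11, 16, 26, 31, 41, 46, 56, 61, 71}; {1, 14, 16, 29, 31, 44, 46, 59, 61, 74}; {1, 4, 16, 19, 31, 34, 46, 49, 61, 64}.
So G has 3 subgroups of order 10.

3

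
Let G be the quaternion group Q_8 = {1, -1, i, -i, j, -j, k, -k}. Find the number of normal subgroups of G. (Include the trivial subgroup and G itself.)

6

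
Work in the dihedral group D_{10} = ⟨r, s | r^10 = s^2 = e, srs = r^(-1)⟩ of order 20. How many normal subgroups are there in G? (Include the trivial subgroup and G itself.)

7

G has 22 subgroups. Checking conjugation-invariance by order — order 1: 1/1 normal; order 2: 1/11 normal; order 4: 0/5 normal; order 5: 1/1 normal; order 10: 3/3 normal; order 20: 1/1 normal.
Total normal subgroups: 7.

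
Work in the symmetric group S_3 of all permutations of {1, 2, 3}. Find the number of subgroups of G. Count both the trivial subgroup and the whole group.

6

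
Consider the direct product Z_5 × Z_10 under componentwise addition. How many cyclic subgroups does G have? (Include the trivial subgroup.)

Each element a generates a cyclic subgroup ⟨a⟩; distinct elements may generate the same one (a cyclic group of order d has φ(d) generators).
Cyclic subgroups by order — order 1: 1; order 2: 1; order 5: 6; order 10: 6.
Total: 14.

14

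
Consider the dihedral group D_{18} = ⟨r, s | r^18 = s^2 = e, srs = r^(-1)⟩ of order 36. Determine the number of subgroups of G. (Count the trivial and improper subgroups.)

45

|G| = 36, so by Lagrange every subgroup order divides 36. Divisors: 1, 2, 3, 4, 6, 9, 12, 18, 36.
Subgroups by order — order 1: 1; order 2: 19; order 3: 1; order 4: 9; order 6: 7; order 9: 1; order 12: 3; order 18: 3; order 36: 1.
Total: 1 + 19 + 1 + 9 + 7 + 1 + 3 + 3 + 1 = 45.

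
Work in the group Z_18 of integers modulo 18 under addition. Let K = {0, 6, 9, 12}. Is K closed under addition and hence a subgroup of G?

|K| = 4 does not divide |G| = 18, so by Lagrange K is not a subgroup.

No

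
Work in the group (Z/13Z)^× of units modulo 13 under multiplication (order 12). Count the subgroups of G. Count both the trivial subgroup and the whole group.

6

|G| = 12, so by Lagrange every subgroup order divides 12. Divisors: 1, 2, 3, 4, 6, 12.
Subgroups by order — order 1: 1; order 2: 1; order 3: 1; order 4: 1; order 6: 1; order 12: 1.
Total: 1 + 1 + 1 + 1 + 1 + 1 = 6.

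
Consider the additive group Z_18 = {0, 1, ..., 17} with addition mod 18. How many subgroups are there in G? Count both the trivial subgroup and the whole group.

Subgroups of the cyclic group Z_18 correspond bijectively to divisors of 18.
Divisors of 18: 1, 2, 3, 6, 9, 18.
So Z_18 has 6 subgroups.

6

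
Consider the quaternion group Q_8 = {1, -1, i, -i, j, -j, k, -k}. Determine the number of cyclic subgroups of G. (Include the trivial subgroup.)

5

Each element a generates a cyclic subgroup ⟨a⟩; distinct elements may generate the same one (a cyclic group of order d has φ(d) generators).
Cyclic subgroups by order — order 1: 1; order 2: 1; order 4: 3.
Total: 5.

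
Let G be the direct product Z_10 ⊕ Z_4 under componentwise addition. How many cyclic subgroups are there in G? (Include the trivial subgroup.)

Each element a generates a cyclic subgroup ⟨a⟩; distinct elements may generate the same one (a cyclic group of order d has φ(d) generators).
Cyclic subgroups by order — order 1: 1; order 2: 3; order 4: 2; order 5: 1; order 10: 3; order 20: 2.
Total: 12.

12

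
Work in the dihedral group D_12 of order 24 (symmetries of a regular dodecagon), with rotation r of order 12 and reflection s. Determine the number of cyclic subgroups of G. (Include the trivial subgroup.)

18

A cyclic subgroup of order d is generated by each of its φ(d) elements of order d, so the cyclic subgroups of order d number (#elements of order d)/φ(d).
Cyclic subgroups by order — order 1: 1; order 2: 13; order 3: 1; order 4: 1; order 6: 1; order 12: 1.
Total: 18.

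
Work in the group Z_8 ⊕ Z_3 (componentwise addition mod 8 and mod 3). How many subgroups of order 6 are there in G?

1

|G| = 24 and 6 | 24, so subgroups of order 6 are possible by Lagrange.
The subgroups of order 6 are: {(0,0), (0,1), (0,2), (4,0), (4,1), (4,2)}.
So G has 1 subgroup of order 6.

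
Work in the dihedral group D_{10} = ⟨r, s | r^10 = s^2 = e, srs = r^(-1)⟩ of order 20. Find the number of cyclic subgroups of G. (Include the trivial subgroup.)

14

Group the elements of G by the cyclic subgroup they generate; each cyclic subgroup of order d accounts for φ(d) elements.
Cyclic subgroups by order — order 1: 1; order 2: 11; order 5: 1; order 10: 1.
Total: 14.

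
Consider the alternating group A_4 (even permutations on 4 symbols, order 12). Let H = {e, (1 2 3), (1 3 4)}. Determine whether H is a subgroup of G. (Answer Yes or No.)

No

(1 3 4) ∈ H but its inverse (1 4 3) ∉ H, so H is not a subgroup.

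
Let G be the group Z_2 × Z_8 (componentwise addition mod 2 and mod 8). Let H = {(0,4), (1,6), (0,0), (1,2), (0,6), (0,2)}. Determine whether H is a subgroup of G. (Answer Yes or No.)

|H| = 6 does not divide |G| = 16, so by Lagrange H is not a subgroup.

No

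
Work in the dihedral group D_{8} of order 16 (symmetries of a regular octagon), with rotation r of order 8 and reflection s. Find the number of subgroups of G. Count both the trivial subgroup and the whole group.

|G| = 16, so by Lagrange every subgroup order divides 16. Divisors: 1, 2, 4, 8, 16.
Subgroups by order — order 1: 1; order 2: 9; order 4: 5; order 8: 3; order 16: 1.
Total: 1 + 9 + 5 + 3 + 1 = 19.

19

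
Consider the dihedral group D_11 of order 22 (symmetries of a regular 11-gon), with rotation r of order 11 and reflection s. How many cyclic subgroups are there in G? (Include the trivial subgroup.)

Group the elements of G by the cyclic subgroup they generate; each cyclic subgroup of order d accounts for φ(d) elements.
Cyclic subgroups by order — order 1: 1; order 2: 11; order 11: 1.
Total: 13.

13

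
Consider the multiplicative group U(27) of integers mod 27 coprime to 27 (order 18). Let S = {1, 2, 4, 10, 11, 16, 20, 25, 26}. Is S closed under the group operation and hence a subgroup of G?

2 ∈ S but its inverse 14 ∉ S, so S is not a subgroup.

No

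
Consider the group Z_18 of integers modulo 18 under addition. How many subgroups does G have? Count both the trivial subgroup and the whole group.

6

A cyclic group of order 18 has exactly one subgroup for each divisor of 18.
Divisors of 18: 1, 2, 3, 6, 9, 18.
So Z_18 has 6 subgroups.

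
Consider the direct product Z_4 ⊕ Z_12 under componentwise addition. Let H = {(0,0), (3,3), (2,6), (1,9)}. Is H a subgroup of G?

Yes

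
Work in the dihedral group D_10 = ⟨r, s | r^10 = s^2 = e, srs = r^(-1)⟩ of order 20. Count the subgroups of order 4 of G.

|G| = 20 and 4 | 20, so subgroups of order 4 are possible by Lagrange.
The subgroups of order 4 are: {e, r^5, r^2s, r^7s}; {e, r^5, r^3s, r^8s}; {e, r^5, r^4s, r^9s}; {e, r^5, s, r^5s}; … (5 in all).
So G has 5 subgroups of order 4.

5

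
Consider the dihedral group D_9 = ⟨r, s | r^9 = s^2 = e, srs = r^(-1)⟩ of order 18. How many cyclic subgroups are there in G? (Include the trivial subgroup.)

12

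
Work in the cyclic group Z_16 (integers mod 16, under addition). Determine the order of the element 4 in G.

4

In Z_16, the order of an element a is n/gcd(a, n).
gcd(4, 16) = 4, so |⟨4⟩| = 16/4 = 4.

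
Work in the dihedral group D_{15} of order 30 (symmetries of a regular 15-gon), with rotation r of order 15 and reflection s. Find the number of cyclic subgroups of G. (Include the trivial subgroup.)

A cyclic subgroup of order d is generated by each of its φ(d) elements of order d, so the cyclic subgroups of order d number (#elements of order d)/φ(d).
Cyclic subgroups by order — order 1: 1; order 2: 15; order 3: 1; order 5: 1; order 15: 1.
Total: 19.

19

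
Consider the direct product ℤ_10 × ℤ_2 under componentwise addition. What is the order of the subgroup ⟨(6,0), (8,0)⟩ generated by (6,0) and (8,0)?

5

|⟨(6,0)⟩| = 5 and |⟨(8,0)⟩| = 5, so |H| is a multiple of lcm(5, 5) = 5 and divides |G| = 20.
Closing under the operation: H = {(0,0), (2,0), (4,0), (6,0), (8,0)}, so |H| = 5.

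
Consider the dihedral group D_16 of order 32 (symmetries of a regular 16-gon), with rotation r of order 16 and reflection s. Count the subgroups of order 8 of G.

|G| = 32 and 8 | 32, so subgroups of order 8 are possible by Lagrange.
The subgroups of order 8 are: {e, r^2, r^4, r^6, r^8, r^10, r^12, r^14}; {e, r^4, r^8, r^12, r^2s, r^6s, r^10s, r^14s}; {e, r^4, r^8, r^12, r^3s, r^7s, r^11s, r^15s}; {e, r^4, r^8, r^12, s, r^4s, r^8s, r^12s}; … (5 in all).
So G has 5 subgroups of order 8.

5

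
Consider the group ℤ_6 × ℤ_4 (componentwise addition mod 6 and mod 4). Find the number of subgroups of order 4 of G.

3

|G| = 24 and 4 | 24, so subgroups of order 4 are possible by Lagrange.
The subgroups of order 4 are: {(0,0), (0,1), (0,2), (0,3)}; {(0,0), (0,2), (3,0), (3,2)}; {(0,0), (0,2), (3,1), (3,3)}.
So G has 3 subgroups of order 4.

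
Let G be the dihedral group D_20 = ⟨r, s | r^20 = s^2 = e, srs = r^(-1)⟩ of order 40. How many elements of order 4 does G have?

2

The elements of order 4 are: r^5, r^15.
That's 2.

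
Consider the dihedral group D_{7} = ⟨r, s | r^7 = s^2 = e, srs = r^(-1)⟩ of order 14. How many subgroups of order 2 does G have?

|G| = 14 and 2 | 14, so subgroups of order 2 are possible by Lagrange.
The subgroups of order 2 are: {e, r^2s}; {e, r^3s}; {e, r^4s}; {e, r^5s}; … (7 in all).
So G has 7 subgroups of order 2.

7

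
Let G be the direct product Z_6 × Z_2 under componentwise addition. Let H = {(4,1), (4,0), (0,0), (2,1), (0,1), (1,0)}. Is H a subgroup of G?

(4,0) ∈ H but its inverse (2,0) ∉ H, so H is not a subgroup.

No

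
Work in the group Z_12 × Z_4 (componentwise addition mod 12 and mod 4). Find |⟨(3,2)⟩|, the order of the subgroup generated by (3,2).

The order of (3,2) in Z_12 × Z_4 is lcm(ord(3) in Z_12, ord(2) in Z_4).
ord(3) = 4 and ord(2) = 2, so |⟨(3,2)⟩| = lcm(4, 2) = 4.

4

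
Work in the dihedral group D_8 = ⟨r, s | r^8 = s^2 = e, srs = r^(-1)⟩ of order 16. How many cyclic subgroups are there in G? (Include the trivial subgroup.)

Each element a generates a cyclic subgroup ⟨a⟩; distinct elements may generate the same one (a cyclic group of order d has φ(d) generators).
Cyclic subgroups by order — order 1: 1; order 2: 9; order 4: 1; order 8: 1.
Total: 12.

12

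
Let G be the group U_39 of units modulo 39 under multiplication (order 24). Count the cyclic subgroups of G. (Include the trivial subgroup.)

A cyclic subgroup of order d is generated by each of its φ(d) elements of order d, so the cyclic subgroups of order d number (#elements of order d)/φ(d).
Cyclic subgroups by order — order 1: 1; order 2: 3; order 3: 1; order 4: 2; order 6: 3; order 12: 2.
Total: 12.

12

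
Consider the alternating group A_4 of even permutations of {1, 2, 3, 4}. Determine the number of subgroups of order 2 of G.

3

|G| = 12 and 2 | 12, so subgroups of order 2 are possible by Lagrange.
The subgroups of order 2 are: {e, (1 2)(3 4)}; {e, (1 3)(2 4)}; {e, (1 4)(2 3)}.
So G has 3 subgroups of order 2.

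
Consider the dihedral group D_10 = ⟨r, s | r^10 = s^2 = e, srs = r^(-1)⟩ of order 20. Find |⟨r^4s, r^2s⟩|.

10

|⟨r^4s⟩| = 2 and |⟨r^2s⟩| = 2, so |H| is a multiple of lcm(2, 2) = 2 and divides |G| = 20.
Closing under the operation: H = {e, r^2, r^4, r^6, r^8, s, r^2s, r^4s, r^6s, r^8s}, so |H| = 10.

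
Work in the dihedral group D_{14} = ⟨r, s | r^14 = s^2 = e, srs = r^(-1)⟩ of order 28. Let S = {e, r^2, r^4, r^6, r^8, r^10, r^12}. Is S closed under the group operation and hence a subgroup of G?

|S| = 7 divides |G| = 28, consistent with Lagrange.
S contains the identity, every element's inverse is in S, and S is closed under ·: it is a subgroup.
In fact S = ⟨r^4⟩.

Yes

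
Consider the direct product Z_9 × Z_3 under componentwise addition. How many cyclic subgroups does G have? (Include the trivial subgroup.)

Group the elements of G by the cyclic subgroup they generate; each cyclic subgroup of order d accounts for φ(d) elements.
Cyclic subgroups by order — order 1: 1; order 3: 4; order 9: 3.
Total: 8.

8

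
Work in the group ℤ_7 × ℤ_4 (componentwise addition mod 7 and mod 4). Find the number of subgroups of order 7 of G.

|G| = 28 and 7 | 28, so subgroups of order 7 are possible by Lagrange.
The subgroups of order 7 are: {(0,0), (1,0), (2,0), (3,0), (4,0), (5,0), (6,0)}.
So G has 1 subgroup of order 7.

1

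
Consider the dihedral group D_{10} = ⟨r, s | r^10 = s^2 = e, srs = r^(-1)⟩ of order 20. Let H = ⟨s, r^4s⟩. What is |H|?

|⟨s⟩| = 2 and |⟨r^4s⟩| = 2, so |H| is a multiple of lcm(2, 2) = 2 and divides |G| = 20.
Closing under the operation: H = {e, r^2, r^4, r^6, r^8, s, r^2s, r^4s, r^6s, r^8s}, so |H| = 10.

10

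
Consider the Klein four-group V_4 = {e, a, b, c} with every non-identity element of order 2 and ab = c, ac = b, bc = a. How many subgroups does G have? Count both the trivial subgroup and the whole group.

5

|G| = 4, so by Lagrange every subgroup order divides 4. Divisors: 1, 2, 4.
Subgroups by order — order 1: 1; order 2: 3; order 4: 1.
Total: 1 + 3 + 1 = 5.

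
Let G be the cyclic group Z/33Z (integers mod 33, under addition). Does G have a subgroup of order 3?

Yes

3 | 33. A subgroup of order 3 is {0, 11, 22}.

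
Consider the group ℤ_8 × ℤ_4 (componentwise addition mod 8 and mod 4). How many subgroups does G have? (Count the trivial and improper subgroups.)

22

|G| = 32, so by Lagrange every subgroup order divides 32. Divisors: 1, 2, 4, 8, 16, 32.
Subgroups by order — order 1: 1; order 2: 3; order 4: 7; order 8: 7; order 16: 3; order 32: 1.
Total: 1 + 3 + 7 + 7 + 3 + 1 = 22.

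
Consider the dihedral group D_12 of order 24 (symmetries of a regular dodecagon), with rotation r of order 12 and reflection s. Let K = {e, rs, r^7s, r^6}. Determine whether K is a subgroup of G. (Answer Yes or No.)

Yes

|K| = 4 divides |G| = 24, consistent with Lagrange.
K contains the identity, every element's inverse is in K, and K is closed under ·: it is a subgroup.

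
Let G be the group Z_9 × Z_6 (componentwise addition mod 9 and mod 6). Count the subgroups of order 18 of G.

|G| = 54 and 18 | 54, so subgroups of order 18 are possible by Lagrange.
The subgroups of order 18 are: {(0,0), (0,1), (0,2), (0,3), (0,4), (0,5), (3,0), (3,1), (3,2), (3,3), (3,4), (3,5), (6,0), (6,1), (6,2), (6,3), (6,4), (6,5)}; {(0,0), (0,3), (1,0), (1,3), (2,0), (2,3), (3,0), (3,3), (4,0), (4,3), (5,0), (5,3), (6,0), (6,3), (7,0), (7,3), (8,0), (8,3)}; {(0,0), (0,3), (1,1), (1,4), (2,2), (2,5), (3,0), (3,3), (4,1), (4,4), (5,2), (5,5), (6,0), (6,3), (7,1), (7,4), (8,2), (8,5)}; {(0,0), (0,3), (1,2), (1,5), (2,1), (2,4), (3,0), (3,3), (4,2), (4,5), (5,1), (5,4), (6,0), (6,3), (7,2), (7,5), (8,1), (8,4)}.
So G has 4 subgroups of order 18.

4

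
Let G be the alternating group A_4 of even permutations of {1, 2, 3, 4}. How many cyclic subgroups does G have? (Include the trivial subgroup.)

Group the elements of G by the cyclic subgroup they generate; each cyclic subgroup of order d accounts for φ(d) elements.
Cyclic subgroups by order — order 1: 1; order 2: 3; order 3: 4.
Total: 8.

8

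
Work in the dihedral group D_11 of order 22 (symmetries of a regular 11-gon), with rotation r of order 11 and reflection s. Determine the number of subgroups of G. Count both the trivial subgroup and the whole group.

14

|G| = 22, so by Lagrange every subgroup order divides 22. Divisors: 1, 2, 11, 22.
Subgroups by order — order 1: 1; order 2: 11; order 11: 1; order 22: 1.
Total: 1 + 11 + 1 + 1 = 14.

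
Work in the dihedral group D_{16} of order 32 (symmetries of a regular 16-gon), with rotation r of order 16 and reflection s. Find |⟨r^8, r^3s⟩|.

|⟨r^8⟩| = 2 and |⟨r^3s⟩| = 2, so |H| is a multiple of lcm(2, 2) = 2 and divides |G| = 32.
Closing under the operation: H = {e, r^8, r^3s, r^11s}, so |H| = 4.

4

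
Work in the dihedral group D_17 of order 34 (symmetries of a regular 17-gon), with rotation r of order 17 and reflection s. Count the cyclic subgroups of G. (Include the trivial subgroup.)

Each element a generates a cyclic subgroup ⟨a⟩; distinct elements may generate the same one (a cyclic group of order d has φ(d) generators).
Cyclic subgroups by order — order 1: 1; order 2: 17; order 17: 1.
Total: 19.

19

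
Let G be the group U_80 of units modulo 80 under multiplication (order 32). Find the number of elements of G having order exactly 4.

24

Enumerating element orders in G gives 24 elements of order 4.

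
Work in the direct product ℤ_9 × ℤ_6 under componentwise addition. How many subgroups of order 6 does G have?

4

|G| = 54 and 6 | 54, so subgroups of order 6 are possible by Lagrange.
The subgroups of order 6 are: {(0,0), (0,1), (0,2), (0,3), (0,4), (0,5)}; {(0,0), (0,3), (3,0), (3,3), (6,0), (6,3)}; {(0,0), (0,3), (3,1), (3,4), (6,2), (6,5)}; {(0,0), (0,3), (3,2), (3,5), (6,1), (6,4)}.
So G has 4 subgroups of order 6.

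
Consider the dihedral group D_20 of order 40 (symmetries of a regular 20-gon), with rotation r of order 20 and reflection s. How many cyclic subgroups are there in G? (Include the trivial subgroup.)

26

A cyclic subgroup of order d is generated by each of its φ(d) elements of order d, so the cyclic subgroups of order d number (#elements of order d)/φ(d).
Cyclic subgroups by order — order 1: 1; order 2: 21; order 4: 1; order 5: 1; order 10: 1; order 20: 1.
Total: 26.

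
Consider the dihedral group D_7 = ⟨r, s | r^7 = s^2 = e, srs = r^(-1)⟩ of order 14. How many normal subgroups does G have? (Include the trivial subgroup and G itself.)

G has 10 subgroups. Checking conjugation-invariance by order — order 1: 1/1 normal; order 2: 0/7 normal; order 7: 1/1 normal; order 14: 1/1 normal.
Total normal subgroups: 3.

3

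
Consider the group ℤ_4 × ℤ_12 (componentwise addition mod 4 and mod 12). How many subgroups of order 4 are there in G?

|G| = 48 and 4 | 48, so subgroups of order 4 are possible by Lagrange.
The subgroups of order 4 are: {(0,0), (0,3), (0,6), (0,9)}; {(0,0), (0,6), (2,0), (2,6)}; {(0,0), (0,6), (2,3), (2,9)}; {(0,0), (1,0), (2,0), (3,0)}; … (7 in all).
So G has 7 subgroups of order 4.

7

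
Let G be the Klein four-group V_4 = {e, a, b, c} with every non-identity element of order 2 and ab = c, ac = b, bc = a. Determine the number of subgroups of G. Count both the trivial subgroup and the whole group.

5

|G| = 4, so by Lagrange every subgroup order divides 4. Divisors: 1, 2, 4.
Subgroups by order — order 1: 1; order 2: 3; order 4: 1.
Total: 1 + 3 + 1 = 5.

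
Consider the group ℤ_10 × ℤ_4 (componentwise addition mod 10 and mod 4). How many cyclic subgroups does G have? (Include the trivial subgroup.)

Each element a generates a cyclic subgroup ⟨a⟩; distinct elements may generate the same one (a cyclic group of order d has φ(d) generators).
Cyclic subgroups by order — order 1: 1; order 2: 3; order 4: 2; order 5: 1; order 10: 3; order 20: 2.
Total: 12.

12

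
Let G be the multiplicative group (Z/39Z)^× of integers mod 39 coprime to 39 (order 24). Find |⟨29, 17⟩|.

12

|⟨29⟩| = 6 and |⟨17⟩| = 6, so |H| is a multiple of lcm(6, 6) = 6 and divides |G| = 24.
Closing under the operation: H = {1, 4, 10, 14, 16, 17, 22, 23, 25, 29, 35, 38}, so |H| = 12.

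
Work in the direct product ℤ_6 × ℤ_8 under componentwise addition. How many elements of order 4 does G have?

An element (a,b) has order lcm(ord(a), ord(b)); count pairs with lcm equal to 4.
Enumerating gives 4 such elements.

4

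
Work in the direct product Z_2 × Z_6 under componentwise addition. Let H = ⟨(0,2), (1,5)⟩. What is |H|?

6

|⟨(0,2)⟩| = 3 and |⟨(1,5)⟩| = 6, so |H| is a multiple of lcm(3, 6) = 6 and divides |G| = 12.
Closing under the operation: H = {(0,0), (0,2), (0,4), (1,1), (1,3), (1,5)}, so |H| = 6.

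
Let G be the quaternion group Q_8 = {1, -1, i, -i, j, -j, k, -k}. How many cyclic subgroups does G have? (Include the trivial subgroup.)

A cyclic subgroup of order d is generated by each of its φ(d) elements of order d, so the cyclic subgroups of order d number (#elements of order d)/φ(d).
Cyclic subgroups by order — order 1: 1; order 2: 1; order 4: 3.
Total: 5.

5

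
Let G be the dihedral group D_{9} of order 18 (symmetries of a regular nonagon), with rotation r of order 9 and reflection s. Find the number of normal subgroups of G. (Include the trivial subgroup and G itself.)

4

G has 16 subgroups. Checking conjugation-invariance by order — order 1: 1/1 normal; order 2: 0/9 normal; order 3: 1/1 normal; order 6: 0/3 normal; order 9: 1/1 normal; order 18: 1/1 normal.
Total normal subgroups: 4.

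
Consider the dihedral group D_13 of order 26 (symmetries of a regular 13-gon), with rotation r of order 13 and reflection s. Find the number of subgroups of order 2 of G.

13

|G| = 26 and 2 | 26, so subgroups of order 2 are possible by Lagrange.
The subgroups of order 2 are: {e, r^10s}; {e, r^11s}; {e, r^12s}; {e, r^2s}; … (13 in all).
So G has 13 subgroups of order 2.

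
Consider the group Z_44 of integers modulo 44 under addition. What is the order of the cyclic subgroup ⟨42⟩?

In Z_44, the order of an element a is n/gcd(a, n).
gcd(42, 44) = 2, so |⟨42⟩| = 44/2 = 22.

22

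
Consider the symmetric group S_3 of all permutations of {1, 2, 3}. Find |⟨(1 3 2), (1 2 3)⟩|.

3

|⟨(1 3 2)⟩| = 3 and |⟨(1 2 3)⟩| = 3, so |H| is a multiple of lcm(3, 3) = 3 and divides |G| = 6.
Closing under the operation: H = {e, (1 2 3), (1 3 2)}, so |H| = 3.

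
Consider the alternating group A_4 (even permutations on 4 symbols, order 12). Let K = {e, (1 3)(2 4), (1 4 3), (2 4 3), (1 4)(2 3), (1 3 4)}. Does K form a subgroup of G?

No

(2 4 3) ∈ K but its inverse (2 3 4) ∉ K, so K is not a subgroup.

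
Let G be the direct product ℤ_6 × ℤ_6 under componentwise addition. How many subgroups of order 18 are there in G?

3

|G| = 36 and 18 | 36, so subgroups of order 18 are possible by Lagrange.
The subgroups of order 18 are: {(0,0), (0,1), (0,2), (0,3), (0,4), (0,5), (2,0), (2,1), (2,2), (2,3), (2,4), (2,5), (4,0), (4,1), (4,2), (4,3), (4,4), (4,5)}; {(0,0), (0,2), (0,4), (1,0), (1,2), (1,4), (2,0), (2,2), (2,4), (3,0), (3,2), (3,4), (4,0), (4,2), (4,4), (5,0), (5,2), (5,4)}; {(0,0), (0,2), (0,4), (1,1), (1,3), (1,5), (2,0), (2,2), (2,4), (3,1), (3,3), (3,5), (4,0), (4,2), (4,4), (5,1), (5,3), (5,5)}.
So G has 3 subgroups of order 18.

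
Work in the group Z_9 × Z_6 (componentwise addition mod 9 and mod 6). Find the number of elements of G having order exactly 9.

An element (a,b) has order lcm(ord(a), ord(b)); count pairs with lcm equal to 9.
Enumerating gives 18 such elements.

18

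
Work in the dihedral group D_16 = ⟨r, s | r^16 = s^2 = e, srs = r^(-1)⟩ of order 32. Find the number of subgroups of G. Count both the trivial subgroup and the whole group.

36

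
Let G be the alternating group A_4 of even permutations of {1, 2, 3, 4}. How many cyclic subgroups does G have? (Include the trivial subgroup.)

8

Group the elements of G by the cyclic subgroup they generate; each cyclic subgroup of order d accounts for φ(d) elements.
Cyclic subgroups by order — order 1: 1; order 2: 3; order 3: 4.
Total: 8.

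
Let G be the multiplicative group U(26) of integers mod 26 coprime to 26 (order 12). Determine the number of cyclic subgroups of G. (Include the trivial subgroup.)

Group the elements of G by the cyclic subgroup they generate; each cyclic subgroup of order d accounts for φ(d) elements.
Cyclic subgroups by order — order 1: 1; order 2: 1; order 3: 1; order 4: 1; order 6: 1; order 12: 1.
Total: 6.

6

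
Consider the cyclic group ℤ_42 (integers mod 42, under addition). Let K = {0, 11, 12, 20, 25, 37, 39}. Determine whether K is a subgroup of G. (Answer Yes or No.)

No

20 ∈ K but its inverse 22 ∉ K, so K is not a subgroup.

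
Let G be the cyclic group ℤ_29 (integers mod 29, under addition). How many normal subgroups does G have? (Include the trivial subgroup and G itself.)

2

G is abelian, so every subgroup is normal.
G has 2 subgroups in total, hence 2 normal subgroups.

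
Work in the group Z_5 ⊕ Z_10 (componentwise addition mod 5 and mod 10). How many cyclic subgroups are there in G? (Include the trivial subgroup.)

Each element a generates a cyclic subgroup ⟨a⟩; distinct elements may generate the same one (a cyclic group of order d has φ(d) generators).
Cyclic subgroups by order — order 1: 1; order 2: 1; order 5: 6; order 10: 6.
Total: 14.

14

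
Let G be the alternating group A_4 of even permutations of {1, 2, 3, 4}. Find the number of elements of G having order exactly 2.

The elements of order 2 are: (1 2)(3 4), (1 3)(2 4), (1 4)(2 3).
That's 3.

3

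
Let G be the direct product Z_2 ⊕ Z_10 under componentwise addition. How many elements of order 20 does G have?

0

An element (a,b) has order lcm(ord(a), ord(b)); count pairs with lcm equal to 20.
Enumerating gives 0 such elements.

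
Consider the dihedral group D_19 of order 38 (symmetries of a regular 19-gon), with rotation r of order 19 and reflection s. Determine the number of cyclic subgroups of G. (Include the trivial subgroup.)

21

A cyclic subgroup of order d is generated by each of its φ(d) elements of order d, so the cyclic subgroups of order d number (#elements of order d)/φ(d).
Cyclic subgroups by order — order 1: 1; order 2: 19; order 19: 1.
Total: 21.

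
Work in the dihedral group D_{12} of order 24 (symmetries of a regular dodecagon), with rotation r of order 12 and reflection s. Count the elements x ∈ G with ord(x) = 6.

2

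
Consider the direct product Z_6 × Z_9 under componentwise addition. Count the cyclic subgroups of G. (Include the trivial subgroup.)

16

Group the elements of G by the cyclic subgroup they generate; each cyclic subgroup of order d accounts for φ(d) elements.
Cyclic subgroups by order — order 1: 1; order 2: 1; order 3: 4; order 6: 4; order 9: 3; order 18: 3.
Total: 16.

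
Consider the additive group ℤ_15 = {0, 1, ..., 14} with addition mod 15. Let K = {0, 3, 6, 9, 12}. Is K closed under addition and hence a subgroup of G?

Yes

|K| = 5 divides |G| = 15, consistent with Lagrange.
K contains the identity, every element's inverse is in K, and K is closed under +: it is a subgroup.
In fact K = ⟨3⟩.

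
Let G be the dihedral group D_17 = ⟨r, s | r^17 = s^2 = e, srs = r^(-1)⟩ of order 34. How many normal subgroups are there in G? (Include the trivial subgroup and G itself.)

3

G has 20 subgroups. Checking conjugation-invariance by order — order 1: 1/1 normal; order 2: 0/17 normal; order 17: 1/1 normal; order 34: 1/1 normal.
Total normal subgroups: 3.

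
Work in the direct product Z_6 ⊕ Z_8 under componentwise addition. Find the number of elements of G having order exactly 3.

An element (a,b) has order lcm(ord(a), ord(b)); count pairs with lcm equal to 3.
Enumerating gives 2 such elements.

2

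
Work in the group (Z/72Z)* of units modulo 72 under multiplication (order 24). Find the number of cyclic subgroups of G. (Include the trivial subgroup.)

16

Group the elements of G by the cyclic subgroup they generate; each cyclic subgroup of order d accounts for φ(d) elements.
Cyclic subgroups by order — order 1: 1; order 2: 7; order 3: 1; order 6: 7.
Total: 16.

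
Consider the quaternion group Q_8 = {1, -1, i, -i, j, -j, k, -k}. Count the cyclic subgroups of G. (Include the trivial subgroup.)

5

A cyclic subgroup of order d is generated by each of its φ(d) elements of order d, so the cyclic subgroups of order d number (#elements of order d)/φ(d).
Cyclic subgroups by order — order 1: 1; order 2: 1; order 4: 3.
Total: 5.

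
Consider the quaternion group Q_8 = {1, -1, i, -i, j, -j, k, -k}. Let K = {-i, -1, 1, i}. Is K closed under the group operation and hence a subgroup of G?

|K| = 4 divides |G| = 8, consistent with Lagrange.
K contains the identity, every element's inverse is in K, and K is closed under ·: it is a subgroup.
In fact K = ⟨-i⟩.

Yes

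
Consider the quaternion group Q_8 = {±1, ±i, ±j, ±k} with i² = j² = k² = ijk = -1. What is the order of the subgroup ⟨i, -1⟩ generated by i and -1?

4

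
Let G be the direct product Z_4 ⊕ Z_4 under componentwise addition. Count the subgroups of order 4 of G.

7

|G| = 16 and 4 | 16, so subgroups of order 4 are possible by Lagrange.
The subgroups of order 4 are: {(0,0), (0,1), (0,2), (0,3)}; {(0,0), (0,2), (2,0), (2,2)}; {(0,0), (0,2), (2,1), (2,3)}; {(0,0), (1,0), (2,0), (3,0)}; … (7 in all).
So G has 7 subgroups of order 4.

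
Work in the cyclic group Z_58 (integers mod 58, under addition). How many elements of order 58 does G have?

28

In a cyclic group of order 58, the number of elements of order d (for d | 58) is φ(d).
φ(58) = 28.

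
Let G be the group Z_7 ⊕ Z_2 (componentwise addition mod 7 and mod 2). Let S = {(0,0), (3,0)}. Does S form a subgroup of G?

(3,0) ∈ S but its inverse (4,0) ∉ S, so S is not a subgroup.

No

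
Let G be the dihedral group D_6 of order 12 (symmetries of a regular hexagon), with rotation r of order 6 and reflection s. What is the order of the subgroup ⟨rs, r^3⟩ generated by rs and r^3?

|⟨rs⟩| = 2 and |⟨r^3⟩| = 2, so |H| is a multiple of lcm(2, 2) = 2 and divides |G| = 12.
Closing under the operation: H = {e, r^3, rs, r^4s}, so |H| = 4.

4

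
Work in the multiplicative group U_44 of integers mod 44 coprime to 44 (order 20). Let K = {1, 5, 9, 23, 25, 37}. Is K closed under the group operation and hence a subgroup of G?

No

|K| = 6 does not divide |G| = 20, so by Lagrange K is not a subgroup.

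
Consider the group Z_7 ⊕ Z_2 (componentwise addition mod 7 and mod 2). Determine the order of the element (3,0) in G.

7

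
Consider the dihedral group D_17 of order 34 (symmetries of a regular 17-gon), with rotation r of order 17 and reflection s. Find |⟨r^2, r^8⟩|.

|⟨r^2⟩| = 17 and |⟨r^8⟩| = 17, so |H| is a multiple of lcm(17, 17) = 17 and divides |G| = 34.
Closing under the operation: H = {e, r, r^2, r^3, r^4, r^5, r^6, r^7, r^8, r^9, r^10, r^11, r^12, r^13, r^14, r^15, r^16}, so |H| = 17.

17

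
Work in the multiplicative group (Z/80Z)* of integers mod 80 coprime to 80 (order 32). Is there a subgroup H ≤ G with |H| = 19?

19 does not divide |G| = 32, so by Lagrange no subgroup of order 19 exists.

No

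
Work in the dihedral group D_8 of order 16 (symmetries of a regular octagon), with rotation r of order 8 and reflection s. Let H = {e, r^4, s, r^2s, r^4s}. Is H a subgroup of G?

No

|H| = 5 does not divide |G| = 16, so by Lagrange H is not a subgroup.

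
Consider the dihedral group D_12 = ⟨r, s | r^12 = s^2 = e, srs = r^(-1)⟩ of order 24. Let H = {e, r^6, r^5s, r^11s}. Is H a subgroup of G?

Yes

|H| = 4 divides |G| = 24, consistent with Lagrange.
H contains the identity, every element's inverse is in H, and H is closed under ·: it is a subgroup.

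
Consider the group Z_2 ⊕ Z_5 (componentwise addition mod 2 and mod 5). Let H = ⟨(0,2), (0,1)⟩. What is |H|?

5

|⟨(0,2)⟩| = 5 and |⟨(0,1)⟩| = 5, so |H| is a multiple of lcm(5, 5) = 5 and divides |G| = 10.
Closing under the operation: H = {(0,0), (0,1), (0,2), (0,3), (0,4)}, so |H| = 5.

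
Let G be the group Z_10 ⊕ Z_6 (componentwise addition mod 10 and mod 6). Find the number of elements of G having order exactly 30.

An element (a,b) has order lcm(ord(a), ord(b)); count pairs with lcm equal to 30.
Enumerating gives 24 such elements.

24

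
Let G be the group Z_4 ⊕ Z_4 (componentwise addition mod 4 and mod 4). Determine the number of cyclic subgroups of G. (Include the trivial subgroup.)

10

Each element a generates a cyclic subgroup ⟨a⟩; distinct elements may generate the same one (a cyclic group of order d has φ(d) generators).
Cyclic subgroups by order — order 1: 1; order 2: 3; order 4: 6.
Total: 10.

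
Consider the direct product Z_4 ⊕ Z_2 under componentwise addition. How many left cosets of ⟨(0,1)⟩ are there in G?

4

|⟨(0,1)⟩| = 2 and |G| = 8.
By Lagrange, [G : H] = |G|/|H| = 8/2 = 4.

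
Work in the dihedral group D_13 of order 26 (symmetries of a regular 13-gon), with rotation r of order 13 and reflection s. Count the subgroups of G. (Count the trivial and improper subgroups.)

16

|G| = 26, so by Lagrange every subgroup order divides 26. Divisors: 1, 2, 13, 26.
Subgroups by order — order 1: 1; order 2: 13; order 13: 1; order 26: 1.
Total: 1 + 13 + 1 + 1 = 16.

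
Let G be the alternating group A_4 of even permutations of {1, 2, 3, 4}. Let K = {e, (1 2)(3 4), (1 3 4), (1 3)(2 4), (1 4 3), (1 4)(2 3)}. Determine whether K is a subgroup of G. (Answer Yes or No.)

Closure fails: (1 4 3) ∘ (1 2)(3 4) = (1 2 4) ∉ K. So K is not a subgroup.

No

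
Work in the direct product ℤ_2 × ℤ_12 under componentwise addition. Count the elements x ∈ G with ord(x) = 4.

An element (a,b) has order lcm(ord(a), ord(b)); count pairs with lcm equal to 4.
Enumerating gives 4 such elements.

4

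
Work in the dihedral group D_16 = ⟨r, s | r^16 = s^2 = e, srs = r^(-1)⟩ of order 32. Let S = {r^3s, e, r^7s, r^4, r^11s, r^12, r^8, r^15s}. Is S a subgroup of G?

Yes

|S| = 8 divides |G| = 32, consistent with Lagrange.
S contains the identity, every element's inverse is in S, and S is closed under ·: it is a subgroup.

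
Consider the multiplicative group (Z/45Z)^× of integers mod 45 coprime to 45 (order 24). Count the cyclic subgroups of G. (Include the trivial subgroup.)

12

Group the elements of G by the cyclic subgroup they generate; each cyclic subgroup of order d accounts for φ(d) elements.
Cyclic subgroups by order — order 1: 1; order 2: 3; order 3: 1; order 4: 2; order 6: 3; order 12: 2.
Total: 12.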